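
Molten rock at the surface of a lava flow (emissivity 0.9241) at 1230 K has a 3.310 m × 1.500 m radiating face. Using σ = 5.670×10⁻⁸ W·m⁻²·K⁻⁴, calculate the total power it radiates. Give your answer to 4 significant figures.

P ≈ 5.954×10⁵ W

Area A = 3.310 × 1.500 = 4.965 m².
P = εσAT⁴ = 0.9241 × 5.670×10⁻⁸ × 4.965 × (1230)⁴ = 5.954×10⁵ W.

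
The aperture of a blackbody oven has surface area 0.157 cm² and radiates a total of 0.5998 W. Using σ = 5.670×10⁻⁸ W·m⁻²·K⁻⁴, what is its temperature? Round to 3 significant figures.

Area A = 0.157 cm² = 1.57×10⁻⁵ m².
P = σAT⁴ ⇒ T = (P/(σA))^(1/4) = (0.5998/(5.670×10⁻⁸×1.57×10⁻⁵))^(1/4) = 906 K.

T ≈ 906 K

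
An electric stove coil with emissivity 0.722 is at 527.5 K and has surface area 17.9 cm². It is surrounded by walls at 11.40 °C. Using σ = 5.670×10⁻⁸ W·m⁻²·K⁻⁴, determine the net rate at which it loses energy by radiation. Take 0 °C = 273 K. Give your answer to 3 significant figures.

Surroundings: T = 11.40 °C + 273 = 284.40 K.
Area A = 17.9 cm² = 1.79×10⁻³ m².
Net radiated power P_net = εσA(T⁴ − T₀⁴) = 0.722×5.670×10⁻⁸×1.79×10⁻³×(527.5⁴ − 284.40⁴).
T⁴ − T₀⁴ = 7.74265×10¹⁰ − 6.54212×10⁹ = 7.08844×10¹⁰ K⁴, so P_net = 5.19 W.

Net loss ≈ 5.19 W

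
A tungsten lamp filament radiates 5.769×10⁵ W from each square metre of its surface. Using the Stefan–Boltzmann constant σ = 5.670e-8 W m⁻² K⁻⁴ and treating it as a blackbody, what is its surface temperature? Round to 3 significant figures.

I = σT⁴, so T = (I/σ)^(1/4) = (5.769×10⁵/(5.670×10⁻⁸))^(1/4) = 1.79×10³ K.

T ≈ 1.79×10³ K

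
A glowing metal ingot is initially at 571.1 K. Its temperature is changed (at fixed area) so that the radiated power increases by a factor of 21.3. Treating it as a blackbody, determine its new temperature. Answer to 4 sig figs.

P ∝ T⁴, so T₂/T₁ = (P₂/P₁)^(1/4) = (21.3)^(1/4) = 2.14830.
T₂ = 571.1 × 2.14830 = 1227 K.

T₂ ≈ 1227 K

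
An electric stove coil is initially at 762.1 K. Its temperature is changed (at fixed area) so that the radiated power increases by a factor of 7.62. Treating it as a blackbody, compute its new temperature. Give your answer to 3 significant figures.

T₂ ≈ 1.27×10³ K

P ∝ T⁴, so T₂/T₁ = (P₂/P₁)^(1/4) = (7.62)^(1/4) = 1.66146.
T₂ = 762.1 × 1.66146 = 1.27×10³ K.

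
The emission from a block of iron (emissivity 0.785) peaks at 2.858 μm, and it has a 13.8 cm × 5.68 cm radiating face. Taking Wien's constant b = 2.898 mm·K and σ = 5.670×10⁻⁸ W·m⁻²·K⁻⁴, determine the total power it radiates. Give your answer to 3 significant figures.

P ≈ 369 W

Wien's law: T = b/λ_max = 2.898×10⁻³/2.858×10⁻⁶ = 1014.00 K.
Area A = 0.138 × 0.0568 = 7.8384×10⁻³ m².
Then P = εσAT⁴ = 0.785×5.670×10⁻⁸×7.8384×10⁻³×(1014.00)⁴ = 369 W.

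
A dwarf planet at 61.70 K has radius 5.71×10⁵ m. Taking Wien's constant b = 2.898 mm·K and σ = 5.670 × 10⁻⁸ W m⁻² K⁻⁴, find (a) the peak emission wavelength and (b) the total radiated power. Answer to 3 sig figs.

(a) λ_max = b/T = 2.898×10⁻³/61.70 = 4.697×10⁻⁵ m = 47.0 μm.
Surface area A = 4πR² = 4π(5.71×10⁵ m)² = 4.09715×10¹² m².
(b) P = σAT⁴ = 5.670×10⁻⁸×4.09715×10¹²×(61.70)⁴ = 3.37×10¹² W.

λ_max ≈ 47.0 μm; P ≈ 3.37×10¹² W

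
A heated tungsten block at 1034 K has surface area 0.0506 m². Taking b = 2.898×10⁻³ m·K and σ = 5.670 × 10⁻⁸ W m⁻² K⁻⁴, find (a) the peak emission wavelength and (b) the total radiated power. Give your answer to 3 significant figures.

λ_max ≈ 2.80 μm; P ≈ 3.28×10³ W

(a) λ_max = b/T = 2.898×10⁻³/1034 = 2.803×10⁻⁶ m = 2.80 μm.
Area A = 0.0506 m².
(b) P = σAT⁴ = 5.670×10⁻⁸×0.0506×(1034)⁴ = 3.28×10³ W.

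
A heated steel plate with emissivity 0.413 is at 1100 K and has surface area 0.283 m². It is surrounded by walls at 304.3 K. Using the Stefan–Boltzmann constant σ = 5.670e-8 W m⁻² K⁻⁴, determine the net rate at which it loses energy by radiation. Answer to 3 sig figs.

Area A = 0.283 m².
Net radiated power P_net = εσA(T⁴ − T₀⁴) = 0.413×5.670×10⁻⁸×0.283×(1100⁴ − 304.3⁴).
T⁴ − T₀⁴ = 1.46410×10¹² − 8.57448×10⁹ = 1.45553×10¹² K⁴, so P_net = 9.65×10³ W.

Net loss ≈ 9.65×10³ W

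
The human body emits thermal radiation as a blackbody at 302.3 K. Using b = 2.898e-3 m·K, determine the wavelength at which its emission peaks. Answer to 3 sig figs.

Wien's displacement law: λ_max = b/T = (2.898×10⁻³ m·K)/(302.3 K) = 9.587×10⁻⁶ m.
That is 9.59 μm, in the infrared range.

λ_max ≈ 9.59 μm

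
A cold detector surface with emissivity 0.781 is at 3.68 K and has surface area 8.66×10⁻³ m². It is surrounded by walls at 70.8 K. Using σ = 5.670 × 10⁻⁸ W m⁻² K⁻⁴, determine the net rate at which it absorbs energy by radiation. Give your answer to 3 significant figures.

Area A = 8.66×10⁻³ m².
Net radiated power P_net = εσA(T⁴ − T₀⁴) = 0.781×5.670×10⁻⁸×8.66×10⁻³×(3.68⁴ − 70.8⁴).
T⁴ − T₀⁴ = 183.397 − 2.51266×10⁷ = -2.51264×10⁷ K⁴, so P_net = -9.64×10⁻³ W — negative, meaning a net gain of 9.64×10⁻³ W.

Net gain ≈ 9.64×10⁻³ W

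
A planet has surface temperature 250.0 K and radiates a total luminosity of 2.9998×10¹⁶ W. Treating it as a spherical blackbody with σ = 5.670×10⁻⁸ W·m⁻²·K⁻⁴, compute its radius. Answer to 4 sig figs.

L = 4πR²σT⁴ ⇒ R = √(L/(4πσT⁴)).
σT⁴ = 221.484 W/m², so R = √(2.9998×10¹⁶/(4π×221.484)) = 3.283×10⁶ m.

R ≈ 3.283×10⁶ m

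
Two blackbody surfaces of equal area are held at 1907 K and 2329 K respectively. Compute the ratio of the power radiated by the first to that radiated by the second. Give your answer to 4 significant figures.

P₁/P₂ ≈ 0.4495

With equal areas, P₁/P₂ = (T₁/T₂)⁴ = (1907/2329)⁴ = 0.4495.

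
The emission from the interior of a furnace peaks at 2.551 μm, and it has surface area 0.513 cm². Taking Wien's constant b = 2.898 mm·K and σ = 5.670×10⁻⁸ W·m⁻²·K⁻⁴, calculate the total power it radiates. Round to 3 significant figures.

Wien's law: T = b/λ_max = 2.898×10⁻³/2.551×10⁻⁶ = 1136.03 K.
Area A = 0.513 cm² = 5.13×10⁻⁵ m².
Then P = σAT⁴ = 5.670×10⁻⁸×5.13×10⁻⁵×(1136.03)⁴ = 4.84 W.

P ≈ 4.84 W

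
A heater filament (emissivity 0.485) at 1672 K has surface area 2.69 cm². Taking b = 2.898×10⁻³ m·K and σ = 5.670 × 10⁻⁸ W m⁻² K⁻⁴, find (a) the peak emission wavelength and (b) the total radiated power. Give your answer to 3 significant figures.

λ_max ≈ 1.73 μm; P ≈ 57.8 W

(a) λ_max = b/T = 2.898×10⁻³/1672 = 1.733×10⁻⁶ m = 1.73 μm.
Area A = 2.69 cm² = 2.69×10⁻⁴ m².
(b) P = εσAT⁴ = 0.485×5.670×10⁻⁸×2.69×10⁻⁴×(1672)⁴ = 57.8 W.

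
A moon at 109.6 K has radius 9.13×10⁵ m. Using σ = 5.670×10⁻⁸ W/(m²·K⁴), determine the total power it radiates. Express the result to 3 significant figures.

Surface area A = 4πR² = 4π(9.13×10⁵ m)² = 1.04749×10¹³ m².
P = σAT⁴ = 5.670×10⁻⁸ × 1.04749×10¹³ × (109.6)⁴ = 8.57×10¹³ W.

P ≈ 8.57×10¹³ W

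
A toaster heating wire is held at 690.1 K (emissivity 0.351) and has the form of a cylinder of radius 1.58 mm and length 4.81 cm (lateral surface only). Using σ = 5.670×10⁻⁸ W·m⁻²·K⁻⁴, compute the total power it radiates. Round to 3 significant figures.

Lateral area A = 2πrL = 2π×1.58×10⁻³×0.0481 = 4.77510×10⁻⁴ m².
P = εσAT⁴ = 0.351 × 5.670×10⁻⁸ × 4.77510×10⁻⁴ × (690.1)⁴ = 2.16 W.

P ≈ 2.16 W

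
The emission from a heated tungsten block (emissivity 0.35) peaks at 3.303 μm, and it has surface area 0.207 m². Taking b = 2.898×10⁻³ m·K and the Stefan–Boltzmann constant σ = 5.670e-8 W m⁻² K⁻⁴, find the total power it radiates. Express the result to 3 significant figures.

Wien's law: T = b/λ_max = 2.898×10⁻³/3.303×10⁻⁶ = 877.384 K.
Area A = 0.207 m².
Then P = εσAT⁴ = 0.35×5.670×10⁻⁸×0.207×(877.384)⁴ = 2.43×10³ W.

P ≈ 2.43×10³ W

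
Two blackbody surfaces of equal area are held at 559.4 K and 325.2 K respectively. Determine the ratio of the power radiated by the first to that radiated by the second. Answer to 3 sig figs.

With equal areas, P₁/P₂ = (T₁/T₂)⁴ = (559.4/325.2)⁴ = 8.76.

P₁/P₂ ≈ 8.76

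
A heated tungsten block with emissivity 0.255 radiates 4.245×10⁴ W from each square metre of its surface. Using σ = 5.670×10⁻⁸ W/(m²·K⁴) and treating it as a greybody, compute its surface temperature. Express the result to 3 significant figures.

I = εσT⁴, so T = (I/εσ)^(1/4) = (4.245×10⁴/(0.255×5.670×10⁻⁸))^(1/4) = 1.31×10³ K.

T ≈ 1.31×10³ K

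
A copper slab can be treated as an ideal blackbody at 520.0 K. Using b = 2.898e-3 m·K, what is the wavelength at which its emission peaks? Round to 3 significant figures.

Wien's displacement law: λ_max = b/T = (2.898×10⁻³ m·K)/(520.0 K) = 5.573×10⁻⁶ m.
That is 5.57 μm, in the infrared range.

λ_max ≈ 5.57 μm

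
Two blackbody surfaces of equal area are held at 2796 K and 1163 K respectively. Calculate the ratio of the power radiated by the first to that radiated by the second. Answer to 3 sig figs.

P₁/P₂ ≈ 33.4

With equal areas, P₁/P₂ = (T₁/T₂)⁴ = (2796/1163)⁴ = 33.4.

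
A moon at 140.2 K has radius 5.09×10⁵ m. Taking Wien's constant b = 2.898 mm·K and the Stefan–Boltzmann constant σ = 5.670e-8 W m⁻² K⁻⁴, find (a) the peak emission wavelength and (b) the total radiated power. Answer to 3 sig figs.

(a) λ_max = b/T = 2.898×10⁻³/140.2 = 2.067×10⁻⁵ m = 20.7 μm.
Surface area A = 4πR² = 4π(5.09×10⁵ m)² = 3.25571×10¹² m².
(b) P = σAT⁴ = 5.670×10⁻⁸×3.25571×10¹²×(140.2)⁴ = 7.13×10¹³ W.

λ_max ≈ 20.7 μm; P ≈ 7.13×10¹³ W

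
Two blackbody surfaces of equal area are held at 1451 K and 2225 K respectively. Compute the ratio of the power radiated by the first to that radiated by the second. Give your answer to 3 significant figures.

With equal areas, P₁/P₂ = (T₁/T₂)⁴ = (1451/2225)⁴ = 0.181.

P₁/P₂ ≈ 0.181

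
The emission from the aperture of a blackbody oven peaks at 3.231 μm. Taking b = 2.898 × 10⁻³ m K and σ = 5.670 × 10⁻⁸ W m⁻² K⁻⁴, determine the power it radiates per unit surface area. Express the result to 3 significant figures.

Wien's law: T = b/λ_max = 2.898×10⁻³/3.231×10⁻⁶ = 896.936 K.
Then I = σT⁴ = 5.670×10⁻⁸×(896.936)⁴ = 3.67×10⁴ W/m².

I ≈ 3.67×10⁴ W/m²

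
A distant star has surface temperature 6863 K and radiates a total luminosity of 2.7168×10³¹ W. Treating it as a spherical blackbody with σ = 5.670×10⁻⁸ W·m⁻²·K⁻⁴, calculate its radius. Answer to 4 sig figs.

R ≈ 1.311×10¹¹ m

L = 4πR²σT⁴ ⇒ R = √(L/(4πσT⁴)).
σT⁴ = 1.25788×10⁸ W/m², so R = √(2.7168×10³¹/(4π×1.25788×10⁸)) = 1.311×10¹¹ m.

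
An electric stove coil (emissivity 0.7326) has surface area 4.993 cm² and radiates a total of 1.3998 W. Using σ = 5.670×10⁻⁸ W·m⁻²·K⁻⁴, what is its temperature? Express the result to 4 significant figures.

T ≈ 509.7 K

Area A = 4.993 cm² = 4.993×10⁻⁴ m².
P = εσAT⁴ ⇒ T = (P/(εσA))^(1/4) = (1.3998/(0.7326×5.670×10⁻⁸×4.993×10⁻⁴))^(1/4) = 509.7 K.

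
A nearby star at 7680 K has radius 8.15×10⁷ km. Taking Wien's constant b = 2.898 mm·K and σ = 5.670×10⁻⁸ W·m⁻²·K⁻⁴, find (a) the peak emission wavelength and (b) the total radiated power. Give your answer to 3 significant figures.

(a) λ_max = b/T = 2.898×10⁻³/7680 = 3.773×10⁻⁷ m = 0.377 μm.
Surface area A = 4πR² = 4π(8.15×10¹⁰ m)² = 8.34690×10²² m².
(b) P = σAT⁴ = 5.670×10⁻⁸×8.34690×10²²×(7680)⁴ = 1.65×10³¹ W.

λ_max ≈ 0.377 μm; P ≈ 1.65×10³¹ W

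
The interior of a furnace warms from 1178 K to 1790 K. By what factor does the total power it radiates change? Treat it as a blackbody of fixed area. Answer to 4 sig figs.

P ∝ T⁴, so P₂/P₁ = (T₂/T₁)⁴ = (1790/1178)⁴ = (1.51952)⁴ = 5.331.

P₂/P₁ ≈ 5.331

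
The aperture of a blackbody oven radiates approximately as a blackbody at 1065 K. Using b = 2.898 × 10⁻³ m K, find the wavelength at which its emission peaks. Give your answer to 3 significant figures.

λ_max ≈ 2.72×10³ nm

Wien's displacement law: λ_max = b/T = (2.898×10⁻³ m·K)/(1065 K) = 2.721×10⁻⁶ m.
That is 2.72×10³ nm, in the infrared range.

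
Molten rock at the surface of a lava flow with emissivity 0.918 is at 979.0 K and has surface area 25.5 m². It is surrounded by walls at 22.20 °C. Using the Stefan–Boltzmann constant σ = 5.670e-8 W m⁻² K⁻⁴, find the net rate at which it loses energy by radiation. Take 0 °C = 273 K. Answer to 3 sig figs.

Net loss ≈ 1.21×10⁶ W

Surroundings: T = 22.20 °C + 273 = 295.20 K.
Area A = 25.5 m².
Net radiated power P_net = εσA(T⁴ − T₀⁴) = 0.918×5.670×10⁻⁸×25.5×(979.0⁴ − 295.20⁴).
T⁴ − T₀⁴ = 9.18609×10¹¹ − 7.59391×10⁹ = 9.11015×10¹¹ K⁴, so P_net = 1.21×10⁶ W.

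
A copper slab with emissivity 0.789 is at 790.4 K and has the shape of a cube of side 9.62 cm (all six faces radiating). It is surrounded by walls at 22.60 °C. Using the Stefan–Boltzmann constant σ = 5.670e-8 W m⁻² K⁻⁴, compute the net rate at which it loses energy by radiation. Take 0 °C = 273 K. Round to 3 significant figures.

Net loss ≈ 951 W

Surroundings: T = 22.60 °C + 273 = 295.60 K.
Area A = 6s² = 6×(0.0962 m)² = 0.0555266 m².
Net radiated power P_net = εσA(T⁴ − T₀⁴) = 0.789×5.670×10⁻⁸×0.0555266×(790.4⁴ − 295.60⁴).
T⁴ − T₀⁴ = 3.90290×10¹¹ − 7.63515×10⁹ = 3.82655×10¹¹ K⁴, so P_net = 951 W.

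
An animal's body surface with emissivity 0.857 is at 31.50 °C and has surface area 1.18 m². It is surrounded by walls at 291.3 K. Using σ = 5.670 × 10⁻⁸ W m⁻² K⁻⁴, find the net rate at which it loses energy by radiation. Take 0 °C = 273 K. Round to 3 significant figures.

T = 31.50 °C + 273 = 304.50 K.
Area A = 1.18 m².
Net radiated power P_net = εσA(T⁴ − T₀⁴) = 0.857×5.670×10⁻⁸×1.18×(304.50⁴ − 291.3⁴).
T⁴ − T₀⁴ = 8.59704×10⁹ − 7.20049×10⁹ = 1.39655×10⁹ K⁴, so P_net = 80.1 W.

Net loss ≈ 80.1 W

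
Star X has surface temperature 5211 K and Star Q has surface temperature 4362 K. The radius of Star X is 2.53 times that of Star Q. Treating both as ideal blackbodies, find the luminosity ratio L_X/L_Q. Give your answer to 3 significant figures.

L ∝ R²T⁴, so L_X/L_Q = (R_X/R_Q)²(T_X/T_Q)⁴ = (2.53)² × (5211/4362)⁴ = 6.4009 × 2.03677 = 13.0.

L_X/L_Q ≈ 13.0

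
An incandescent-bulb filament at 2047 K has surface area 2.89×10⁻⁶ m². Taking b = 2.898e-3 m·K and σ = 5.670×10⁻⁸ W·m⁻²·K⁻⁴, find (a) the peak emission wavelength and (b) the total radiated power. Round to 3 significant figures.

λ_max ≈ 1.42 μm; P ≈ 2.88 W

(a) λ_max = b/T = 2.898×10⁻³/2047 = 1.416×10⁻⁶ m = 1.42 μm.
Area A = 2.89×10⁻⁶ m².
(b) P = σAT⁴ = 5.670×10⁻⁸×2.89×10⁻⁶×(2047)⁴ = 2.88 W.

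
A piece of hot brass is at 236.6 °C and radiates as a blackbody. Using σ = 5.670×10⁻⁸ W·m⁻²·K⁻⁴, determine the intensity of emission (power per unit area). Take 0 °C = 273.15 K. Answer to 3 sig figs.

T = 236.6 °C + 273.15 = 509.75 K.
Stefan–Boltzmann: I = σT⁴ = 5.670×10⁻⁸ × (509.75)⁴ = 3.83×10³ W/m².

I ≈ 3.83×10³ W/m²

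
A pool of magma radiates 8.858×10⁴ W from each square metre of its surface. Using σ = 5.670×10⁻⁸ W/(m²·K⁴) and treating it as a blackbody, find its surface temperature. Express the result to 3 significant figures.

I = σT⁴, so T = (I/σ)^(1/4) = (8.858×10⁴/(5.670×10⁻⁸))^(1/4) = 1.12×10³ K.

T ≈ 1.12×10³ K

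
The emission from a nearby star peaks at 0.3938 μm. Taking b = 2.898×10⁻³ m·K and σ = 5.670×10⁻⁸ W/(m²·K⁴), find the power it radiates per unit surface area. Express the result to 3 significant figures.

Wien's law: T = b/λ_max = 2.898×10⁻³/3.938×10⁻⁷ = 7359.07 K.
Then I = σT⁴ = 5.670×10⁻⁸×(7359.07)⁴ = 1.66×10⁸ W/m².

I ≈ 1.66×10⁸ W/m²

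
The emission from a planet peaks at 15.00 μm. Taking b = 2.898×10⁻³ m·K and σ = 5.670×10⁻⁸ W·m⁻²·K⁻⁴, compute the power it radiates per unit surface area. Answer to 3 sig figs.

I ≈ 79.0 W/m²

Wien's law: T = b/λ_max = 2.898×10⁻³/1.500×10⁻⁵ = 193.200 K.
Then I = σT⁴ = 5.670×10⁻⁸×(193.200)⁴ = 79.0 W/m².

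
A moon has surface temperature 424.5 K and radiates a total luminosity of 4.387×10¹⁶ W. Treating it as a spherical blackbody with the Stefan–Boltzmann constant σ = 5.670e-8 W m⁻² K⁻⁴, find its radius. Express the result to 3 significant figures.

L = 4πR²σT⁴ ⇒ R = √(L/(4πσT⁴)).
σT⁴ = 1841.17 W/m², so R = √(4.387×10¹⁶/(4π×1841.17)) = 1.38×10⁶ m.

R ≈ 1.38×10⁶ m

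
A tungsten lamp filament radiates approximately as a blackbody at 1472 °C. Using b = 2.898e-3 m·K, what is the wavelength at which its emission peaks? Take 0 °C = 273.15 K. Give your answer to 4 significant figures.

λ_max ≈ 1661 nm

T = 1472 °C + 273.15 = 1745.15 K.
Wien's displacement law: λ_max = b/T = (2.898×10⁻³ m·K)/(1745.15 K) = 1.6606×10⁻⁶ m.
That is 1661 nm, in the infrared range.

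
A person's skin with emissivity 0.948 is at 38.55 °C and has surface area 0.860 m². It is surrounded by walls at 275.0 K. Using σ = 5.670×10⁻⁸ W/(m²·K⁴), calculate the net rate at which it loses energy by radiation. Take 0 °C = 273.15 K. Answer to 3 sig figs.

Net loss ≈ 172 W

T = 38.55 °C + 273.15 = 311.70 K.
Area A = 0.860 m².
Net radiated power P_net = εσA(T⁴ − T₀⁴) = 0.948×5.670×10⁻⁸×0.860×(311.70⁴ − 275.0⁴).
T⁴ − T₀⁴ = 9.43946×10⁹ − 5.71914×10⁹ = 3.72032×10⁹ K⁴, so P_net = 172 W.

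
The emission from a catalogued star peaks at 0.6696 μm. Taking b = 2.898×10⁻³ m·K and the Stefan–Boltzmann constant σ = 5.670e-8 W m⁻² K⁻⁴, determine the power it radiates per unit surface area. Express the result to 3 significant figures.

I ≈ 1.99×10⁷ W/m²

Wien's law: T = b/λ_max = 2.898×10⁻³/6.696×10⁻⁷ = 4327.96 K.
Then I = σT⁴ = 5.670×10⁻⁸×(4327.96)⁴ = 1.99×10⁷ W/m².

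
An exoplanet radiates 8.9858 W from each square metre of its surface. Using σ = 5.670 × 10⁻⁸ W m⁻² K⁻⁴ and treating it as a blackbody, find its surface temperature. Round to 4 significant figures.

I = σT⁴, so T = (I/σ)^(1/4) = (8.9858/(5.670×10⁻⁸))^(1/4) = 112.2 K.

T ≈ 112.2 K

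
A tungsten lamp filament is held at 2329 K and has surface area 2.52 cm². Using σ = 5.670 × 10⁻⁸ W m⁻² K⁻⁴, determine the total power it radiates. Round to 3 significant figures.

P ≈ 420 W

Area A = 2.52 cm² = 2.52×10⁻⁴ m².
P = σAT⁴ = 5.670×10⁻⁸ × 2.52×10⁻⁴ × (2329)⁴ = 420 W.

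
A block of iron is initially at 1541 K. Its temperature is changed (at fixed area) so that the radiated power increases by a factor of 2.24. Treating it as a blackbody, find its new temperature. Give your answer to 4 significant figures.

P ∝ T⁴, so T₂/T₁ = (P₂/P₁)^(1/4) = (2.24)^(1/4) = 1.22338.
T₂ = 1541 × 1.22338 = 1885 K.

T₂ ≈ 1885 K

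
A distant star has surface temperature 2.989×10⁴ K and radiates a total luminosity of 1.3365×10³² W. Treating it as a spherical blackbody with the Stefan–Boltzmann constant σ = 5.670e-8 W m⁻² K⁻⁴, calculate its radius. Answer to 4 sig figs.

L = 4πR²σT⁴ ⇒ R = √(L/(4πσT⁴)).
σT⁴ = 4.52571×10¹⁰ W/m², so R = √(1.3365×10³²/(4π×4.52571×10¹⁰)) = 1.533×10¹⁰ m.

R ≈ 1.533×10¹⁰ m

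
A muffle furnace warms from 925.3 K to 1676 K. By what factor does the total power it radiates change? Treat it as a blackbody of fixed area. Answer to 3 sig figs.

P₂/P₁ ≈ 10.8

P ∝ T⁴, so P₂/P₁ = (T₂/T₁)⁴ = (1676/925.3)⁴ = (1.81130)⁴ = 10.8.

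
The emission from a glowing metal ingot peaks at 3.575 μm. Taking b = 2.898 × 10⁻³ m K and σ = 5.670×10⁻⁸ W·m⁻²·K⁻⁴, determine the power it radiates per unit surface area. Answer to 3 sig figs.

I ≈ 2.45×10⁴ W/m²

Wien's law: T = b/λ_max = 2.898×10⁻³/3.575×10⁻⁶ = 810.629 K.
Then I = σT⁴ = 5.670×10⁻⁸×(810.629)⁴ = 2.45×10⁴ W/m².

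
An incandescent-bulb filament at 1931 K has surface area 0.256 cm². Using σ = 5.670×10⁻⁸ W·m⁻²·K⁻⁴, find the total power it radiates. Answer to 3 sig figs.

Area A = 0.256 cm² = 2.56×10⁻⁵ m².
P = σAT⁴ = 5.670×10⁻⁸ × 2.56×10⁻⁵ × (1931)⁴ = 20.2 W.

P ≈ 20.2 W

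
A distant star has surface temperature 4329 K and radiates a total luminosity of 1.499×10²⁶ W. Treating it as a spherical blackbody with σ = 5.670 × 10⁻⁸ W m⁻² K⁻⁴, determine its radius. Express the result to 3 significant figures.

R ≈ 7.74×10⁸ m

L = 4πR²σT⁴ ⇒ R = √(L/(4πσT⁴)).
σT⁴ = 1.99128×10⁷ W/m², so R = √(1.499×10²⁶/(4π×1.99128×10⁷)) = 7.74×10⁸ m.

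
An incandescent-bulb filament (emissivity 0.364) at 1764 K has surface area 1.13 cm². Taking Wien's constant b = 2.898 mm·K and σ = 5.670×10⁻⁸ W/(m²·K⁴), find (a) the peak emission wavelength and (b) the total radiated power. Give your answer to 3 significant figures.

(a) λ_max = b/T = 2.898×10⁻³/1764 = 1.643×10⁻⁶ m = 1.64 μm.
Area A = 1.13 cm² = 1.13×10⁻⁴ m².
(b) P = εσAT⁴ = 0.364×5.670×10⁻⁸×1.13×10⁻⁴×(1764)⁴ = 22.6 W.

λ_max ≈ 1.64 μm; P ≈ 22.6 W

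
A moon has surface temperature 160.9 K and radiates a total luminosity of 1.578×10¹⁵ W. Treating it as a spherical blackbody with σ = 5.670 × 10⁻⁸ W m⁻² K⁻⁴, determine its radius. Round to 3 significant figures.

R ≈ 1.82×10⁶ m

L = 4πR²σT⁴ ⇒ R = √(L/(4πσT⁴)).
σT⁴ = 38.0021 W/m², so R = √(1.578×10¹⁵/(4π×38.0021)) = 1.82×10⁶ m.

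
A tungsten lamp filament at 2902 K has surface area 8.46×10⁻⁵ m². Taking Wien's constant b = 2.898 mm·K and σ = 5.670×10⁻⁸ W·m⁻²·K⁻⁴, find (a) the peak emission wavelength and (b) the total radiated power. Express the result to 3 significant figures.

λ_max ≈ 999 nm; P ≈ 340 W

(a) λ_max = b/T = 2.898×10⁻³/2902 = 9.986×10⁻⁷ m = 999 nm.
Area A = 8.46×10⁻⁵ m².
(b) P = σAT⁴ = 5.670×10⁻⁸×8.46×10⁻⁵×(2902)⁴ = 340 W.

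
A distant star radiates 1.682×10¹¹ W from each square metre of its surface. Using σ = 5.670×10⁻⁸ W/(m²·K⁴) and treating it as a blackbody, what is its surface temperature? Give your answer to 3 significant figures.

I = σT⁴, so T = (I/σ)^(1/4) = (1.682×10¹¹/(5.670×10⁻⁸))^(1/4) = 4.15×10⁴ K.

T ≈ 4.15×10⁴ K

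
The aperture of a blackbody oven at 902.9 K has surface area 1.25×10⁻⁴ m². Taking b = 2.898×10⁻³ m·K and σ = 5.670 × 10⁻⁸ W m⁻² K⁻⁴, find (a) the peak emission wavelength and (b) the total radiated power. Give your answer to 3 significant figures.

(a) λ_max = b/T = 2.898×10⁻³/902.9 = 3.210×10⁻⁶ m = 3.21 μm.
Area A = 1.25×10⁻⁴ m².
(b) P = σAT⁴ = 5.670×10⁻⁸×1.25×10⁻⁴×(902.9)⁴ = 4.71 W.

λ_max ≈ 3.21 μm; P ≈ 4.71 W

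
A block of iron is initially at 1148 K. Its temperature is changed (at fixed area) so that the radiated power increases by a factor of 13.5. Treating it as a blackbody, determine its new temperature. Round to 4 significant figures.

P ∝ T⁴, so T₂/T₁ = (P₂/P₁)^(1/4) = (13.5)^(1/4) = 1.91683.
T₂ = 1148 × 1.91683 = 2201 K.

T₂ ≈ 2201 K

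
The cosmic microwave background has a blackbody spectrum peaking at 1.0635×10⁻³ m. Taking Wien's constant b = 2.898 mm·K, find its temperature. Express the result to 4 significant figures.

Wien's law gives T = b/λ_max = (2.898×10⁻³ m·K)/(1.0635×10⁻³ m) = 2.725 K.

T ≈ 2.725 K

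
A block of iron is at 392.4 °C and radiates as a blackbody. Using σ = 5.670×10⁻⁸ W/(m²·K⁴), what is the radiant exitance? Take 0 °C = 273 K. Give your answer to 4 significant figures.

T = 392.4 °C + 273 = 665.4 K.
Stefan–Boltzmann: I = σT⁴ = 5.670×10⁻⁸ × (665.4)⁴ = 1.112×10⁴ W/m².

I ≈ 1.112×10⁴ W/m²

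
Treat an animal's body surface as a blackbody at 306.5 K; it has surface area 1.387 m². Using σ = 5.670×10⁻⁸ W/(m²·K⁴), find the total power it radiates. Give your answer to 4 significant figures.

Area A = 1.387 m².
P = σAT⁴ = 5.670×10⁻⁸ × 1.387 × (306.5)⁴ = 694.0 W.

P ≈ 694.0 W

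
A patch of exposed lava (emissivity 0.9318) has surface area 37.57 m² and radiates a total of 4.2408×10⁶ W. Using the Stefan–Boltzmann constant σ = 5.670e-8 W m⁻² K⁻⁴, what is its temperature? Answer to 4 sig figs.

T ≈ 1209 K

Area A = 37.57 m².
P = εσAT⁴ ⇒ T = (P/(εσA))^(1/4) = (4.2408×10⁶/(0.9318×5.670×10⁻⁸×37.57))^(1/4) = 1209 K.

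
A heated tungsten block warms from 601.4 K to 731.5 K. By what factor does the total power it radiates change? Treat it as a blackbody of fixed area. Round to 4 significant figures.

P ∝ T⁴, so P₂/P₁ = (T₂/T₁)⁴ = (731.5/601.4)⁴ = (1.21633)⁴ = 2.189.

P₂/P₁ ≈ 2.189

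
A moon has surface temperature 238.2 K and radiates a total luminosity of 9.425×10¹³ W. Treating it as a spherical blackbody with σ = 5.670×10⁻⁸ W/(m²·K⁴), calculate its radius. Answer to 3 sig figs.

L = 4πR²σT⁴ ⇒ R = √(L/(4πσT⁴)).
σT⁴ = 182.537 W/m², so R = √(9.425×10¹³/(4π×182.537)) = 2.03×10⁵ m.

R ≈ 2.03×10⁵ m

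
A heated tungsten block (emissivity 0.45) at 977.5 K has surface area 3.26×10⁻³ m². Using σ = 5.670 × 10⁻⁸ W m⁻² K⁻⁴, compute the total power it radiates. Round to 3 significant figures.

Area A = 3.26×10⁻³ m².
P = εσAT⁴ = 0.45 × 5.670×10⁻⁸ × 3.26×10⁻³ × (977.5)⁴ = 75.9 W.

P ≈ 75.9 W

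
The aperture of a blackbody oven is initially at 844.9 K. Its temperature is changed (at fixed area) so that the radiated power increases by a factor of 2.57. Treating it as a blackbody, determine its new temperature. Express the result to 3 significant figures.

P ∝ T⁴, so T₂/T₁ = (P₂/P₁)^(1/4) = (2.57)^(1/4) = 1.26614.
T₂ = 844.9 × 1.26614 = 1.07×10³ K.

T₂ ≈ 1.07×10³ K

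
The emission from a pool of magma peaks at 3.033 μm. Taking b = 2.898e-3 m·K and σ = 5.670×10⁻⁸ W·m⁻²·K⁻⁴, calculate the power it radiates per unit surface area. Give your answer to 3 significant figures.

I ≈ 4.73×10⁴ W/m²

Wien's law: T = b/λ_max = 2.898×10⁻³/3.033×10⁻⁶ = 955.490 K.
Then I = σT⁴ = 5.670×10⁻⁸×(955.490)⁴ = 4.73×10⁴ W/m².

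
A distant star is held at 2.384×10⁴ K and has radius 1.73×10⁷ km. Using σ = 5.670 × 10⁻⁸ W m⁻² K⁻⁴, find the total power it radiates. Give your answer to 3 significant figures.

P ≈ 6.89×10³¹ W

Surface area A = 4πR² = 4π(1.73×10¹⁰ m)² = 3.76099×10²¹ m².
P = σAT⁴ = 5.670×10⁻⁸ × 3.76099×10²¹ × (2.384×10⁴)⁴ = 6.89×10³¹ W.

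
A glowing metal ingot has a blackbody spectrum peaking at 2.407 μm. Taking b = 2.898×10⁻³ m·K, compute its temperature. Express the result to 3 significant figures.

T ≈ 1.20×10³ K

Wien's law gives T = b/λ_max = (2.898×10⁻³ m·K)/(2.407×10⁻⁶ m) = 1.20×10³ K.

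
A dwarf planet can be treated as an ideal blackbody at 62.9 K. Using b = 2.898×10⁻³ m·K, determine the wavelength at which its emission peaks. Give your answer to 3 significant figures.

Wien's displacement law: λ_max = b/T = (2.898×10⁻³ m·K)/(62.9 K) = 4.607×10⁻⁵ m.
That is 46.1 μm, in the infrared range.

λ_max ≈ 46.1 μm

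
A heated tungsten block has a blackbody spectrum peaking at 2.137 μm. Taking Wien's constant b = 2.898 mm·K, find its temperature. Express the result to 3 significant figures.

T ≈ 1.36×10³ K

Wien's law gives T = b/λ_max = (2.898×10⁻³ m·K)/(2.137×10⁻⁶ m) = 1.36×10³ K.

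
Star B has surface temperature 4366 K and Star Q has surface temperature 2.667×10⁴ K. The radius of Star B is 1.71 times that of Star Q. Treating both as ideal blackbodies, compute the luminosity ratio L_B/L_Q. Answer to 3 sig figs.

L_B/L_Q ≈ 2.10×10⁻³

L ∝ R²T⁴, so L_B/L_Q = (R_B/R_Q)²(T_B/T_Q)⁴ = (1.71)² × (4366/2.667×10⁴)⁴ = 2.9241 × 7.18196×10⁻⁴ = 2.10×10⁻³.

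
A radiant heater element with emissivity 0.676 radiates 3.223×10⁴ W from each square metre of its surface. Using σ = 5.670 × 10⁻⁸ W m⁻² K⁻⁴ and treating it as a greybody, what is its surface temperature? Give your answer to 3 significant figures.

I = εσT⁴, so T = (I/εσ)^(1/4) = (3.223×10⁴/(0.676×5.670×10⁻⁸))^(1/4) = 958 K.

T ≈ 958 K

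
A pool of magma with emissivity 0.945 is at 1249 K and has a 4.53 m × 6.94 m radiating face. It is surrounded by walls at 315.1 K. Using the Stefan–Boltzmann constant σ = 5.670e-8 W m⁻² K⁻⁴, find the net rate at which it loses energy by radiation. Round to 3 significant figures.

Net loss ≈ 4.08×10⁶ W

Area A = 4.53 × 6.94 = 31.4382 m².
Net radiated power P_net = εσA(T⁴ − T₀⁴) = 0.945×5.670×10⁻⁸×31.4382×(1249⁴ − 315.1⁴).
T⁴ − T₀⁴ = 2.43360×10¹² − 9.85811×10⁹ = 2.42374×10¹² K⁴, so P_net = 4.08×10⁶ W.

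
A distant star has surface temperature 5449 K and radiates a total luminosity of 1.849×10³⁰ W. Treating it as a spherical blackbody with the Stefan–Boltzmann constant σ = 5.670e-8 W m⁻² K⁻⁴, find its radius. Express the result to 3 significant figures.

L = 4πR²σT⁴ ⇒ R = √(L/(4πσT⁴)).
σT⁴ = 4.99862×10⁷ W/m², so R = √(1.849×10³⁰/(4π×4.99862×10⁷)) = 5.43×10¹⁰ m.

R ≈ 5.43×10¹⁰ m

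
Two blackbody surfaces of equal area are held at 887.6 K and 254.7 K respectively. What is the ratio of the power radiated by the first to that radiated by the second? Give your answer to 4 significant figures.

With equal areas, P₁/P₂ = (T₁/T₂)⁴ = (887.6/254.7)⁴ = 147.5.

P₁/P₂ ≈ 147.5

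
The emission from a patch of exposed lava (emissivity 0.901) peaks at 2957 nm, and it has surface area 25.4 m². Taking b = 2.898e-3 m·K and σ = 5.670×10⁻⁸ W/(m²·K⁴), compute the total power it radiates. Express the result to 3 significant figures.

P ≈ 1.20×10⁶ W

Wien's law: T = b/λ_max = 2.898×10⁻³/2.957×10⁻⁶ = 980.047 K.
Area A = 25.4 m².
Then P = εσAT⁴ = 0.901×5.670×10⁻⁸×25.4×(980.047)⁴ = 1.20×10⁶ W.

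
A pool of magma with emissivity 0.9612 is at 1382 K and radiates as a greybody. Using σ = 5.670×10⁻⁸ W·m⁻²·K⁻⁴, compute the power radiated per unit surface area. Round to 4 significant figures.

Stefan–Boltzmann: I = εσT⁴ = 0.9612 × 5.670×10⁻⁸ × (1382)⁴ = 1.988×10⁵ W/m².

I ≈ 1.988×10⁵ W/m²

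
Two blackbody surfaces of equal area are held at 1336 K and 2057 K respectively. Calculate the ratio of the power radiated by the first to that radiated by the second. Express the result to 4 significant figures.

With equal areas, P₁/P₂ = (T₁/T₂)⁴ = (1336/2057)⁴ = 0.1779.

P₁/P₂ ≈ 0.1779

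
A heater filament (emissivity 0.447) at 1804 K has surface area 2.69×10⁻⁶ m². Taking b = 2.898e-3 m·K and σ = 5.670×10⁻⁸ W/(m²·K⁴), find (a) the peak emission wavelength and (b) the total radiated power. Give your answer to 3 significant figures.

λ_max ≈ 1.61 μm; P ≈ 0.722 W

(a) λ_max = b/T = 2.898×10⁻³/1804 = 1.606×10⁻⁶ m = 1.61 μm.
Area A = 2.69×10⁻⁶ m².
(b) P = εσAT⁴ = 0.447×5.670×10⁻⁸×2.69×10⁻⁶×(1804)⁴ = 0.722 W.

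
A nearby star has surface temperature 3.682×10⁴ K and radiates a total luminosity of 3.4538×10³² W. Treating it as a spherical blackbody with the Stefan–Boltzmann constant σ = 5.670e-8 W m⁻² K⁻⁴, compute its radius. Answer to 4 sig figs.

R ≈ 1.624×10¹⁰ m

L = 4πR²σT⁴ ⇒ R = √(L/(4πσT⁴)).
σT⁴ = 1.04212×10¹¹ W/m², so R = √(3.4538×10³²/(4π×1.04212×10¹¹)) = 1.624×10¹⁰ m.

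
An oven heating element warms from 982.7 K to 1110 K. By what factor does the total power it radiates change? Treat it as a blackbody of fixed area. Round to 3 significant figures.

P₂/P₁ ≈ 1.63

P ∝ T⁴, so P₂/P₁ = (T₂/T₁)⁴ = (1110/982.7)⁴ = (1.12954)⁴ = 1.63.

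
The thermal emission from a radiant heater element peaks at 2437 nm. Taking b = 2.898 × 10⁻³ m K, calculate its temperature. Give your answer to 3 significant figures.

T ≈ 1.19×10³ K

Wien's law gives T = b/λ_max = (2.898×10⁻³ m·K)/(2.437×10⁻⁶ m) = 1.19×10³ K.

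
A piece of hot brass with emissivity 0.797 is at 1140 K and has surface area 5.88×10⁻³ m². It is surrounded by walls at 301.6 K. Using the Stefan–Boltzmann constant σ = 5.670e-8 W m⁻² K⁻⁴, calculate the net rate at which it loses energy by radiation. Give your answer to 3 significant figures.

Area A = 5.88×10⁻³ m².
Net radiated power P_net = εσA(T⁴ − T₀⁴) = 0.797×5.670×10⁻⁸×5.88×10⁻³×(1140⁴ − 301.6⁴).
T⁴ − T₀⁴ = 1.68896×10¹² − 8.27419×10⁹ = 1.68069×10¹² K⁴, so P_net = 447 W.

Net loss ≈ 447 W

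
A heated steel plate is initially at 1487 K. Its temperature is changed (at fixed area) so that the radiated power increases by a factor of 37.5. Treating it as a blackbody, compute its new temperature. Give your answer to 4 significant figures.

P ∝ T⁴, so T₂/T₁ = (P₂/P₁)^(1/4) = (37.5)^(1/4) = 2.47462.
T₂ = 1487 × 2.47462 = 3680 K.

T₂ ≈ 3680 K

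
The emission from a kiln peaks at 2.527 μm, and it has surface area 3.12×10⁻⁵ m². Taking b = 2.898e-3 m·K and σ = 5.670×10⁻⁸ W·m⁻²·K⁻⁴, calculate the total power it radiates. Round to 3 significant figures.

P ≈ 3.06 W

Wien's law: T = b/λ_max = 2.898×10⁻³/2.527×10⁻⁶ = 1146.81 K.
Area A = 3.12×10⁻⁵ m².
Then P = σAT⁴ = 5.670×10⁻⁸×3.12×10⁻⁵×(1146.81)⁴ = 3.06 W.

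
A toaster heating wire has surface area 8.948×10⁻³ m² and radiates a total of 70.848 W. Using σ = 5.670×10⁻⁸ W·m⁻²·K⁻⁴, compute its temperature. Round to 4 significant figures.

T ≈ 611.3 K

Area A = 8.948×10⁻³ m².
P = σAT⁴ ⇒ T = (P/(σA))^(1/4) = (70.848/(5.670×10⁻⁸×8.948×10⁻³))^(1/4) = 611.3 K.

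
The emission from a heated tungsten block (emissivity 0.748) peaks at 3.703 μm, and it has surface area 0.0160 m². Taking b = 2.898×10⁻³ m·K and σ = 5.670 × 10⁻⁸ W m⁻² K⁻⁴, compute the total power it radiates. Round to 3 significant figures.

P ≈ 255 W

Wien's law: T = b/λ_max = 2.898×10⁻³/3.703×10⁻⁶ = 782.609 K.
Area A = 0.0160 m².
Then P = εσAT⁴ = 0.748×5.670×10⁻⁸×0.0160×(782.609)⁴ = 255 W.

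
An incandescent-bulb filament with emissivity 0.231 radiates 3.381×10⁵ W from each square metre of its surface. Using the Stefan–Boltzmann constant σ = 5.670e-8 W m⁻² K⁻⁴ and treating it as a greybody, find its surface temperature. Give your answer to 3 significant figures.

T ≈ 2.25×10³ K

I = εσT⁴, so T = (I/εσ)^(1/4) = (3.381×10⁵/(0.231×5.670×10⁻⁸))^(1/4) = 2.25×10³ K.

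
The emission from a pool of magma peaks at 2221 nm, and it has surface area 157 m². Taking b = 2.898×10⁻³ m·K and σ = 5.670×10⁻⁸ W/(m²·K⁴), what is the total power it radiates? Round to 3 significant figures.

P ≈ 2.58×10⁷ W

Wien's law: T = b/λ_max = 2.898×10⁻³/2.221×10⁻⁶ = 1304.82 K.
Area A = 157 m².
Then P = σAT⁴ = 5.670×10⁻⁸×157×(1304.82)⁴ = 2.58×10⁷ W.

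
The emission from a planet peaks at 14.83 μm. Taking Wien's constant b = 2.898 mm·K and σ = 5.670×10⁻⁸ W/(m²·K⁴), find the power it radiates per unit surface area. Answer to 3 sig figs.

I ≈ 82.7 W/m²

Wien's law: T = b/λ_max = 2.898×10⁻³/1.483×10⁻⁵ = 195.415 K.
Then I = σT⁴ = 5.670×10⁻⁸×(195.415)⁴ = 82.7 W/m².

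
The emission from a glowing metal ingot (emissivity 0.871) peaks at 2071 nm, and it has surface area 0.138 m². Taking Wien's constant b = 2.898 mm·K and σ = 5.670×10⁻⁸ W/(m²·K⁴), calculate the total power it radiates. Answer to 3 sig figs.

P ≈ 2.61×10⁴ W

Wien's law: T = b/λ_max = 2.898×10⁻³/2.071×10⁻⁶ = 1399.32 K.
Area A = 0.138 m².
Then P = εσAT⁴ = 0.871×5.670×10⁻⁸×0.138×(1399.32)⁴ = 2.61×10⁴ W.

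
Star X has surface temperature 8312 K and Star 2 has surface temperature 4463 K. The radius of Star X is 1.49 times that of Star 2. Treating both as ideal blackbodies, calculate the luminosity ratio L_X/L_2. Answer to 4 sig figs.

L ∝ R²T⁴, so L_X/L_2 = (R_X/R_2)²(T_X/T_2)⁴ = (1.49)² × (8312/4463)⁴ = 2.2201 × 12.0314 = 26.71.

L_X/L_2 ≈ 26.71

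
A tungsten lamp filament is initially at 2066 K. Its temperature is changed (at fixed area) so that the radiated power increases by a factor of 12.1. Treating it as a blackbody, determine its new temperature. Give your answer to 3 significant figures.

T₂ ≈ 3.85×10³ K

P ∝ T⁴, so T₂/T₁ = (P₂/P₁)^(1/4) = (12.1)^(1/4) = 1.86508.
T₂ = 2066 × 1.86508 = 3.85×10³ K.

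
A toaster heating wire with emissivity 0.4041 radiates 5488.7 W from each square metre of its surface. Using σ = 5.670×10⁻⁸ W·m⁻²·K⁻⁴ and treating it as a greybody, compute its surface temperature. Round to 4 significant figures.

I = εσT⁴, so T = (I/εσ)^(1/4) = (5488.7/(0.4041×5.670×10⁻⁸))^(1/4) = 699.6 K.

T ≈ 699.6 K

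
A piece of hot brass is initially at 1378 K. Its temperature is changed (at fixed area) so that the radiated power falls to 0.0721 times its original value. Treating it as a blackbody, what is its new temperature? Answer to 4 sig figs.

T₂ ≈ 714.1 K

P ∝ T⁴, so T₂/T₁ = (P₂/P₁)^(1/4) = (0.0721)^(1/4) = 0.518184.
T₂ = 1378 × 0.518184 = 714.1 K.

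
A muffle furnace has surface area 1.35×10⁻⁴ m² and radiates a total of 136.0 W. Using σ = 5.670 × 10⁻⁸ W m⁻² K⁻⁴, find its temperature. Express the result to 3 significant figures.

T ≈ 2.05×10³ K

Area A = 1.35×10⁻⁴ m².
P = σAT⁴ ⇒ T = (P/(σA))^(1/4) = (136.0/(5.670×10⁻⁸×1.35×10⁻⁴))^(1/4) = 2.05×10³ K.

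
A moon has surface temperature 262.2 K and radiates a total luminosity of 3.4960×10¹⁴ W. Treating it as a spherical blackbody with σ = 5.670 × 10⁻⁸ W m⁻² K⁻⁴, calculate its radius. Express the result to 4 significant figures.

L = 4πR²σT⁴ ⇒ R = √(L/(4πσT⁴)).
σT⁴ = 267.987 W/m², so R = √(3.4960×10¹⁴/(4π×267.987)) = 3.222×10⁵ m.

R ≈ 3.222×10⁵ m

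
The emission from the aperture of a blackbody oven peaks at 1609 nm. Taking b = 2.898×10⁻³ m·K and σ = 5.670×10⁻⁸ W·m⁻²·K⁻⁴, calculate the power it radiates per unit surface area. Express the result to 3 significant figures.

I ≈ 5.97×10⁵ W/m²

Wien's law: T = b/λ_max = 2.898×10⁻³/1.609×10⁻⁶ = 1801.12 K.
Then I = σT⁴ = 5.670×10⁻⁸×(1801.12)⁴ = 5.97×10⁵ W/m².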